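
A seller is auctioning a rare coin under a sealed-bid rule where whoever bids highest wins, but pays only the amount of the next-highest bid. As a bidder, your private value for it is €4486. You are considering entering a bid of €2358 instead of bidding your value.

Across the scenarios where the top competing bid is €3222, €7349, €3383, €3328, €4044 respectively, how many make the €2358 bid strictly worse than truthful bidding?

4

The deviation hurts exactly when the highest competing bid lies strictly between €2358 and €4486 — underbidding then forfeits a profitable win.
€3222: inside the interval → strictly worse (loss €1264).
€7349: above both → same outcome either way.
€3383: inside the interval → strictly worse (loss €1103).
€3328: inside the interval → strictly worse (loss €1158).
€4044: inside the interval → strictly worse (loss €442).
Count: 4.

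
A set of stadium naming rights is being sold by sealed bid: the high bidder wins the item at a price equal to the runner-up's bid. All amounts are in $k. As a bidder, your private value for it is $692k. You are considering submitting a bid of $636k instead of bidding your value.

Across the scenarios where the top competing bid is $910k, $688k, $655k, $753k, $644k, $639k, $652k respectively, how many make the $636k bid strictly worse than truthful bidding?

5

The deviation hurts exactly when the highest competing bid lies strictly between $636k and $692k — underbidding then forfeits a profitable win.
$910k: above both → same outcome either way.
$688k: inside the interval → strictly worse (loss $4k).
$655k: inside the interval → strictly worse (loss $37k).
$753k: above both → same outcome either way.
$644k: inside the interval → strictly worse (loss $48k).
$639k: inside the interval → strictly worse (loss $53k).
$652k: inside the interval → strictly worse (loss $40k).
Count: 5.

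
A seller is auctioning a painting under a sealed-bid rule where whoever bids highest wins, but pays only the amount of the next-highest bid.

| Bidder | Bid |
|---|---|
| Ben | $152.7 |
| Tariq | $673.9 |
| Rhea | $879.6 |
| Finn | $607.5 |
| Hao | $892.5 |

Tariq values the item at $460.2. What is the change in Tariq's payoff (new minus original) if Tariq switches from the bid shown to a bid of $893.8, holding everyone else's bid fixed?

The highest bid among the other bidders is $892.5; Tariq's bid doesn't change that.
Original bid $673.9: Tariq is not highest (top rival bid is $892.5); payoff $0.
Alternative bid $893.8: Tariq is highest, pays the top rival bid $892.5; payoff $460.2 − $892.5 = −$432.3.
Change in payoff = −$432.3 − ($0) = −$432.3.

−$432.3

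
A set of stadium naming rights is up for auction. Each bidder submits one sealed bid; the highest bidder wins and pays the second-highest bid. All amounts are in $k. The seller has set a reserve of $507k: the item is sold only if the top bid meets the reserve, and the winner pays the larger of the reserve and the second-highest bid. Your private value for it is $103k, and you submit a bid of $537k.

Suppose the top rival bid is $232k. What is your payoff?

−$404k

Your bid $537k is the highest and exceeds the reserve.
Price = max(second-highest bid, reserve) = max($232k, $507k) = $507k.
Payoff = $103k − $507k = −$404k.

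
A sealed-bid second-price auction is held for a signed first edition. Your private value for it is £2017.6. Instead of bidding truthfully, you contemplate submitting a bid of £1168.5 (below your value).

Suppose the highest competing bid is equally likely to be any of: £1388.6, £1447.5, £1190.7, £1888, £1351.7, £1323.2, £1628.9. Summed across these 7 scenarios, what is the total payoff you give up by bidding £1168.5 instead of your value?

£3904.6

The deviation costs you only when the competing bid falls strictly between £1168.5 and £2017.6; elsewhere both bids give the same outcome.
£1388.6: truthful payoff £629, deviation payoff £0 → loss £629.
£1447.5: truthful payoff £570.1, deviation payoff £0 → loss £570.1.
£1190.7: truthful payoff £826.9, deviation payoff £0 → loss £826.9.
£1888: truthful payoff £129.6, deviation payoff £0 → loss £129.6.
£1351.7: truthful payoff £665.9, deviation payoff £0 → loss £665.9.
£1323.2: truthful payoff £694.4, deviation payoff £0 → loss £694.4.
£1628.9: truthful payoff £388.7, deviation payoff £0 → loss £388.7.
Total loss = £629 + £570.1 + £826.9 + £129.6 + £665.9 + £694.4 + £388.7 = £3904.6.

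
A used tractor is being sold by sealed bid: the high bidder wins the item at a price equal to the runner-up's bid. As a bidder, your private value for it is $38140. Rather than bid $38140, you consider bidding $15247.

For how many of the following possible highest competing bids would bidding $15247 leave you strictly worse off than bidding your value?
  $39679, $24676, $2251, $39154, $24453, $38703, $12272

The deviation hurts exactly when the highest competing bid lies strictly between $15247 and $38140 — underbidding then forfeits a profitable win.
$39679: above both → same outcome either way.
$24676: inside the interval → strictly worse (loss $13464).
$2251: below both → same outcome either way.
$39154: above both → same outcome either way.
$24453: inside the interval → strictly worse (loss $13687).
$38703: above both → same outcome either way.
$12272: below both → same outcome either way.
Count: 2.

2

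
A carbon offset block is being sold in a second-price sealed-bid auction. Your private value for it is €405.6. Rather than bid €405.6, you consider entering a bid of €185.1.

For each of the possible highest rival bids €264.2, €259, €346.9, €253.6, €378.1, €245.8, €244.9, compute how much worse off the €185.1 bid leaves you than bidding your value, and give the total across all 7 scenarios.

€846.7

The deviation costs you only when the competing bid falls strictly between €185.1 and €405.6; elsewhere both bids give the same outcome.
€264.2: truthful payoff €141.4, deviation payoff €0 → loss €141.4.
€259: truthful payoff €146.6, deviation payoff €0 → loss €146.6.
€346.9: truthful payoff €58.7, deviation payoff €0 → loss €58.7.
€253.6: truthful payoff €152, deviation payoff €0 → loss €152.
€378.1: truthful payoff €27.5, deviation payoff €0 → loss €27.5.
€245.8: truthful payoff €159.8, deviation payoff €0 → loss €159.8.
€244.9: truthful payoff €160.7, deviation payoff €0 → loss €160.7.
Total loss = €141.4 + €146.6 + €58.7 + €152 + €27.5 + €159.8 + €160.7 = €846.7.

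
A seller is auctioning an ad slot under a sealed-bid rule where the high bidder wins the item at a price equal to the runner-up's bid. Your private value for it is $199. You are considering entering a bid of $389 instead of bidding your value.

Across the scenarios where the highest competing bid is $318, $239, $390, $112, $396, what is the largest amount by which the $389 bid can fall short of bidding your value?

$119

$318: truthful gives $0, deviation gives −$119 → loss $119.
$239: truthful gives $0, deviation gives −$40 → loss $40.
$390: same outcome either way → loss $0.
$112: same outcome either way → loss $0.
$396: same outcome either way → loss $0.
Maximum loss: $119.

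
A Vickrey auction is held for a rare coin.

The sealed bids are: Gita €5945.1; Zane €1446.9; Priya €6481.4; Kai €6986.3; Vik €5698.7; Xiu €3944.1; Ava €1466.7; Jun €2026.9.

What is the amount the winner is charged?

Highest bid: Kai at €6986.3, so Kai wins.
Second-highest bid: Priya at €6481.4 — that is the price the winner pays.

€6481.4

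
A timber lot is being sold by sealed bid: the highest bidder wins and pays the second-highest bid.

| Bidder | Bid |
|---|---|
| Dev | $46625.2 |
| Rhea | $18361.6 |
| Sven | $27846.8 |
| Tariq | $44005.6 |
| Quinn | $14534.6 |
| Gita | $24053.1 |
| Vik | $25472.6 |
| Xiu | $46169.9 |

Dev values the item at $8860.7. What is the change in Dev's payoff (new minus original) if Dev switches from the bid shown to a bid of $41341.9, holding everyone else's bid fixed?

The highest bid among the other bidders is $46169.9; Dev's bid doesn't change that.
Original bid $46625.2: Dev is highest, pays the top rival bid $46169.9; payoff $8860.7 − $46169.9 = −$37309.2.
Alternative bid $41341.9: Dev is not highest (top rival bid is $46169.9); payoff $0.
Change in payoff = $0 − (−$37309.2) = $37309.2.

$37309.2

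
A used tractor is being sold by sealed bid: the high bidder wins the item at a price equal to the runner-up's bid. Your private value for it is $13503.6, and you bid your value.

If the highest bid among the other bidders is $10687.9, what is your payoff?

$2815.7

Your bid $13503.6 exceeds the highest competing bid $10687.9, so you win.
In a second-price auction the winner pays the second-highest bid, $10687.9.
Payoff = value − price = $13503.6 − $10687.9 = $2815.7.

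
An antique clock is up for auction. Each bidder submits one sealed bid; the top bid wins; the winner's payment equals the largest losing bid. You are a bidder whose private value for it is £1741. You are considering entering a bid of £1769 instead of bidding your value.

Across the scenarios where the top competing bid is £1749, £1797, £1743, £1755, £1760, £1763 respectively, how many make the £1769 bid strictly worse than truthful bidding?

The deviation hurts exactly when the highest competing bid lies strictly between £1741 and £1769 — overbidding then wins at a price above your value.
£1749: inside the interval → strictly worse (loss £8).
£1797: above both → same outcome either way.
£1743: inside the interval → strictly worse (loss £2).
£1755: inside the interval → strictly worse (loss £14).
£1760: inside the interval → strictly worse (loss £19).
£1763: inside the interval → strictly worse (loss £22).
Count: 5.

5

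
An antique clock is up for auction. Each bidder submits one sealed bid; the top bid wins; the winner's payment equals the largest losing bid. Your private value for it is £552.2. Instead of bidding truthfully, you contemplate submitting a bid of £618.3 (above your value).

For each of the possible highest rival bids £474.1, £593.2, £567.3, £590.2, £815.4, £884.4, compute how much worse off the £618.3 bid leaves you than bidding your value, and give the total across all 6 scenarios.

The deviation costs you only when the competing bid falls strictly between £552.2 and £618.3; elsewhere both bids give the same outcome.
£474.1: outcomes coincide → loss £0.
£593.2: truthful payoff £0, deviation payoff −£41 → loss £41.
£567.3: truthful payoff £0, deviation payoff −£15.1 → loss £15.1.
£590.2: truthful payoff £0, deviation payoff −£38 → loss £38.
£815.4: outcomes coincide → loss £0.
£884.4: outcomes coincide → loss £0.
Total loss = £41 + £15.1 + £38 = £94.1.

£94.1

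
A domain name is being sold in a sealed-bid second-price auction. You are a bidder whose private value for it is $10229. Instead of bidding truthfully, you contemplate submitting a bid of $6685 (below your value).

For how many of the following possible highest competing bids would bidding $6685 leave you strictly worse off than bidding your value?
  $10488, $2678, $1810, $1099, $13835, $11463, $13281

The deviation hurts exactly when the highest competing bid lies strictly between $6685 and $10229 — underbidding then forfeits a profitable win.
$10488: above both → same outcome either way.
$2678: below both → same outcome either way.
$1810: below both → same outcome either way.
$1099: below both → same outcome either way.
$13835: above both → same outcome either way.
$11463: above both → same outcome either way.
$13281: above both → same outcome either way.
Count: 0.

0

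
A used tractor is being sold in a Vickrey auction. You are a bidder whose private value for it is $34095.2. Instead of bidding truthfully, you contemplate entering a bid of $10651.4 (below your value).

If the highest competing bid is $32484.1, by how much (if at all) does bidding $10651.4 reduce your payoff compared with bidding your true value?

$1611.1

Bidding your value $34095.2: you win (since $34095.2 > $32484.1) and pay $32484.1. Payoff $1611.1.
Bidding $10651.4: you lose. Payoff $0.
The competing bid $32484.1 lies between your shaded bid and your value, so underbidding forfeits an item you could have won at a profitable price.
Loss from deviating = $1611.1 − ($0) = $1611.1.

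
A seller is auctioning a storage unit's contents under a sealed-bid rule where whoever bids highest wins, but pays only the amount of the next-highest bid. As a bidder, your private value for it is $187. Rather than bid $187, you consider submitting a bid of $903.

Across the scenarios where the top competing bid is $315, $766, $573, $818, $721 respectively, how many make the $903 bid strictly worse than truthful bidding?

The deviation hurts exactly when the highest competing bid lies strictly between $187 and $903 — overbidding then wins at a price above your value.
$315: inside the interval → strictly worse (loss $128).
$766: inside the interval → strictly worse (loss $579).
$573: inside the interval → strictly worse (loss $386).
$818: inside the interval → strictly worse (loss $631).
$721: inside the interval → strictly worse (loss $534).
Count: 5.

5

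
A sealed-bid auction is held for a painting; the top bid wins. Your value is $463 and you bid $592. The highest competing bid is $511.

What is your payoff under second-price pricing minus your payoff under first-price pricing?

You have the highest bid, so you win under either rule.
Second-price: pay $511 → payoff −$48.
First-price: pay your own bid $592 → payoff −$129.
Difference = −$48 − (−$129) = $81.

$81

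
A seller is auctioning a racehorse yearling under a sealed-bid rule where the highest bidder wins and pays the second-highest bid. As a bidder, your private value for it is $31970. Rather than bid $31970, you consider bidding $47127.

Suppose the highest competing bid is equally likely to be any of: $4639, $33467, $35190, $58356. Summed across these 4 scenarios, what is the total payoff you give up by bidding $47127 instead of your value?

$4717

The deviation costs you only when the competing bid falls strictly between $31970 and $47127; elsewhere both bids give the same outcome.
$4639: outcomes coincide → loss $0.
$33467: truthful payoff $0, deviation payoff −$1497 → loss $1497.
$35190: truthful payoff $0, deviation payoff −$3220 → loss $3220.
$58356: outcomes coincide → loss $0.
Total loss = $1497 + $3220 = $4717.
In a second-price auction your bid sets only whether you win, not what you pay, so bidding your true value is weakly dominant.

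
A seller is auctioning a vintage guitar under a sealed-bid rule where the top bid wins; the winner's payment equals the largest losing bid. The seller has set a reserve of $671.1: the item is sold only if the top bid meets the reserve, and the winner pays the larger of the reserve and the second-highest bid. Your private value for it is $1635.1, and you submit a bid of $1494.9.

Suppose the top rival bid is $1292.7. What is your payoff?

$342.4

Your bid $1494.9 is the highest and exceeds the reserve.
Price = max(second-highest bid, reserve) = max($1292.7, $671.1) = $1292.7.
Payoff = $1635.1 − $1292.7 = $342.4.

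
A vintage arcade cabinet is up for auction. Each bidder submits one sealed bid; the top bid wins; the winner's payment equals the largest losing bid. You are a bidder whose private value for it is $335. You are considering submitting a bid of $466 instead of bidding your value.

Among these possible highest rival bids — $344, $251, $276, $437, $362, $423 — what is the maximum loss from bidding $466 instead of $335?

$102

$344: truthful gives $0, deviation gives −$9 → loss $9.
$251: same outcome either way → loss $0.
$276: same outcome either way → loss $0.
$437: truthful gives $0, deviation gives −$102 → loss $102.
$362: truthful gives $0, deviation gives −$27 → loss $27.
$423: truthful gives $0, deviation gives −$88 → loss $88.
Maximum loss: $102.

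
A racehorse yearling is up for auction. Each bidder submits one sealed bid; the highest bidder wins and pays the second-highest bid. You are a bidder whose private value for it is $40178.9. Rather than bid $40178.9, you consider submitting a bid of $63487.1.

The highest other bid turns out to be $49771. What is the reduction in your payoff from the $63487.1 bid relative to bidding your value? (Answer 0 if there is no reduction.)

$9592.1

Bidding your value $40178.9: you lose (since $40178.9 < $49771). Payoff $0.
Bidding $63487.1: you win and pay $49771. Payoff $40178.9 − $49771 = −$9592.1.
The competing bid $49771 lies between your value and your inflated bid, so overbidding wins an item priced above your value.
Loss from deviating = $0 − (−$9592.1) = $9592.1.
Truthful bidding weakly dominates here: raising your bid can only win items priced above your value, and lowering it can only forfeit items priced below.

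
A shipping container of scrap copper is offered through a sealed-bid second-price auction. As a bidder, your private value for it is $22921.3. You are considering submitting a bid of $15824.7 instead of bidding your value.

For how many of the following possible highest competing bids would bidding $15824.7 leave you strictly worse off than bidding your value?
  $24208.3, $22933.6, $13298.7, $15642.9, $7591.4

0

The deviation hurts exactly when the highest competing bid lies strictly between $15824.7 and $22921.3 — underbidding then forfeits a profitable win.
$24208.3: above both → same outcome either way.
$22933.6: above both → same outcome either way.
$13298.7: below both → same outcome either way.
$15642.9: below both → same outcome either way.
$7591.4: below both → same outcome either way.
Count: 0.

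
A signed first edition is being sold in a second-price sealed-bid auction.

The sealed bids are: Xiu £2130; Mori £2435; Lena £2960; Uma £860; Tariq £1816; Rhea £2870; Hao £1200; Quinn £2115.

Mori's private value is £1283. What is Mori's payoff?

Highest bid: Lena at £2960, so Lena wins.
Second-highest bid: Rhea at £2870 — that is the price the winner pays.
Mori did not win, so Mori pays nothing and receives nothing: payoff £0.

£0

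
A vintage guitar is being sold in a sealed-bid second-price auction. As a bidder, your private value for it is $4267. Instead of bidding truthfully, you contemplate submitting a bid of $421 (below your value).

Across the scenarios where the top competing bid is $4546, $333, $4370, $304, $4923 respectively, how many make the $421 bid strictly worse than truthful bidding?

The deviation hurts exactly when the highest competing bid lies strictly between $421 and $4267 — underbidding then forfeits a profitable win.
$4546: above both → same outcome either way.
$333: below both → same outcome either way.
$4370: above both → same outcome either way.
$304: below both → same outcome either way.
$4923: above both → same outcome either way.
Count: 0.

0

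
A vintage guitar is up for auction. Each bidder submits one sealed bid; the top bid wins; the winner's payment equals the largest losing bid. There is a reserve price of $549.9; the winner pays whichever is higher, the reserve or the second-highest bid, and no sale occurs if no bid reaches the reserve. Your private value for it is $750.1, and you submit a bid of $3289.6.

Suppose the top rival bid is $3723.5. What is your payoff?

$0

Your bid $3289.6 is below the highest competing bid $3723.5, so you lose. Payoff $0.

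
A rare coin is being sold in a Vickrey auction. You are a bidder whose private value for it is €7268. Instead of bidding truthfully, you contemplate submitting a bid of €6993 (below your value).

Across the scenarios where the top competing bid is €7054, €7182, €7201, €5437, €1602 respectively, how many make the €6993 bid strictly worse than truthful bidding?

3

The deviation hurts exactly when the highest competing bid lies strictly between €6993 and €7268 — underbidding then forfeits a profitable win.
€7054: inside the interval → strictly worse (loss €214).
€7182: inside the interval → strictly worse (loss €86).
€7201: inside the interval → strictly worse (loss €67).
€5437: below both → same outcome either way.
€1602: below both → same outcome either way.
Count: 3.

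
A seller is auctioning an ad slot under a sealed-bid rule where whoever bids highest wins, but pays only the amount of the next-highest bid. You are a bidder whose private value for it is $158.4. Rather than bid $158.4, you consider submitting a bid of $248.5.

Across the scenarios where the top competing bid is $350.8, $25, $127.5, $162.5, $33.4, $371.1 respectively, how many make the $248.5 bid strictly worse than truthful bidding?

1

The deviation hurts exactly when the highest competing bid lies strictly between $158.4 and $248.5 — overbidding then wins at a price above your value.
$350.8: above both → same outcome either way.
$25: below both → same outcome either way.
$127.5: below both → same outcome either way.
$162.5: inside the interval → strictly worse (loss $4.1).
$33.4: below both → same outcome either way.
$371.1: above both → same outcome either way.
Count: 1.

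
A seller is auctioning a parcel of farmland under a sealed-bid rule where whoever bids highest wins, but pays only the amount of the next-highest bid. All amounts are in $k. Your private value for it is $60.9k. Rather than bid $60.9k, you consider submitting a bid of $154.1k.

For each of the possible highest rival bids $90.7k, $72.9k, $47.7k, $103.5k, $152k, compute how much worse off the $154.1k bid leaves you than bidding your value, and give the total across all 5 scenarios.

The deviation costs you only when the competing bid falls strictly between $60.9k and $154.1k; elsewhere both bids give the same outcome.
$90.7k: truthful payoff $0k, deviation payoff −$29.8k → loss $29.8k.
$72.9k: truthful payoff $0k, deviation payoff −$12k → loss $12k.
$47.7k: outcomes coincide → loss $0k.
$103.5k: truthful payoff $0k, deviation payoff −$42.6k → loss $42.6k.
$152k: truthful payoff $0k, deviation payoff −$91.1k → loss $91.1k.
Total loss = $29.8k + $12k + $42.6k + $91.1k = $175.5k.
In a second-price auction your bid sets only whether you win, not what you pay, so bidding your true value is weakly dominant.

$175.5k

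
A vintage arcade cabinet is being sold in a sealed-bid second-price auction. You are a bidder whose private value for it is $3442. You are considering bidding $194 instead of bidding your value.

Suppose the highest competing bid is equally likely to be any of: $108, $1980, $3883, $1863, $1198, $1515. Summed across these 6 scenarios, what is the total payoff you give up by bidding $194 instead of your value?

$7212

The deviation costs you only when the competing bid falls strictly between $194 and $3442; elsewhere both bids give the same outcome.
$108: outcomes coincide → loss $0.
$1980: truthful payoff $1462, deviation payoff $0 → loss $1462.
$3883: outcomes coincide → loss $0.
$1863: truthful payoff $1579, deviation payoff $0 → loss $1579.
$1198: truthful payoff $2244, deviation payoff $0 → loss $2244.
$1515: truthful payoff $1927, deviation payoff $0 → loss $1927.
Total loss = $1462 + $1579 + $2244 + $1927 = $7212.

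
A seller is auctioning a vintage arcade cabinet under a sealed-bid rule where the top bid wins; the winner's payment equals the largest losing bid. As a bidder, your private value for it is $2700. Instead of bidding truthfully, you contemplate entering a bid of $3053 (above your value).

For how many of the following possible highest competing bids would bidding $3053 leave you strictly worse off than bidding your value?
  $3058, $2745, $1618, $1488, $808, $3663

The deviation hurts exactly when the highest competing bid lies strictly between $2700 and $3053 — overbidding then wins at a price above your value.
$3058: above both → same outcome either way.
$2745: inside the interval → strictly worse (loss $45).
$1618: below both → same outcome either way.
$1488: below both → same outcome either way.
$808: below both → same outcome either way.
$3663: above both → same outcome either way.
Count: 1.

1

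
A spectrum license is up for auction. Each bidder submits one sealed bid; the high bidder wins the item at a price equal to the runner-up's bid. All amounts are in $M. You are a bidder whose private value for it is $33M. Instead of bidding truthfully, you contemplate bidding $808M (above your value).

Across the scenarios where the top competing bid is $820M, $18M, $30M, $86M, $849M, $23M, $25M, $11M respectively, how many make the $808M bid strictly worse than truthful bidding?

The deviation hurts exactly when the highest competing bid lies strictly between $33M and $808M — overbidding then wins at a price above your value.
$820M: above both → same outcome either way.
$18M: below both → same outcome either way.
$30M: below both → same outcome either way.
$86M: inside the interval → strictly worse (loss $53M).
$849M: above both → same outcome either way.
$23M: below both → same outcome either way.
$25M: below both → same outcome either way.
$11M: below both → same outcome either way.
Count: 1.

1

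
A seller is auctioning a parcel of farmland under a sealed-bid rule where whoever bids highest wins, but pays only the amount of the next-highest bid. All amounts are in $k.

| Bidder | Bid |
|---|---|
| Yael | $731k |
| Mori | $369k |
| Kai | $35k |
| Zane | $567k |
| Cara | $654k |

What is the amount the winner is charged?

Highest bid: Yael at $731k, so Yael wins.
Second-highest bid: Cara at $654k — that is the price the winner pays.

$654k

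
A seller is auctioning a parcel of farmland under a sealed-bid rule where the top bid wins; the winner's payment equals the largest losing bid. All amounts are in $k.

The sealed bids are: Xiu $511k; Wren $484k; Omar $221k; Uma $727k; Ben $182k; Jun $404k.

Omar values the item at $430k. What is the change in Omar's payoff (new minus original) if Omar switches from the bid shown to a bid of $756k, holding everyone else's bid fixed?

The highest bid among the other bidders is $727k; Omar's bid doesn't change that.
Original bid $221k: Omar is not highest (top rival bid is $727k); payoff $0k.
Alternative bid $756k: Omar is highest, pays the top rival bid $727k; payoff $430k − $727k = −$297k.
Change in payoff = −$297k − ($0k) = −$297k.

−$297k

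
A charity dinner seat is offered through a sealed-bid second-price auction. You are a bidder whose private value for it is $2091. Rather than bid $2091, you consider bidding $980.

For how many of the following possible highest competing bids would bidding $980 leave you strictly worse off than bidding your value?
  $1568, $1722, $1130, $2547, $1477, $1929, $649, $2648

The deviation hurts exactly when the highest competing bid lies strictly between $980 and $2091 — underbidding then forfeits a profitable win.
$1568: inside the interval → strictly worse (loss $523).
$1722: inside the interval → strictly worse (loss $369).
$1130: inside the interval → strictly worse (loss $961).
$2547: above both → same outcome either way.
$1477: inside the interval → strictly worse (loss $614).
$1929: inside the interval → strictly worse (loss $162).
$649: below both → same outcome either way.
$2648: above both → same outcome either way.
Count: 5.

5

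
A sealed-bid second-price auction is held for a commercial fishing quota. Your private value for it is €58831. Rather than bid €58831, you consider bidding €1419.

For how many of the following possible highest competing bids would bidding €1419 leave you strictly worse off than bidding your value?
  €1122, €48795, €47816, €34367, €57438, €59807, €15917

The deviation hurts exactly when the highest competing bid lies strictly between €1419 and €58831 — underbidding then forfeits a profitable win.
€1122: below both → same outcome either way.
€48795: inside the interval → strictly worse (loss €10036).
€47816: inside the interval → strictly worse (loss €11015).
€34367: inside the interval → strictly worse (loss €24464).
€57438: inside the interval → strictly worse (loss €1393).
€59807: above both → same outcome either way.
€15917: inside the interval → strictly worse (loss €42914).
Count: 5.

5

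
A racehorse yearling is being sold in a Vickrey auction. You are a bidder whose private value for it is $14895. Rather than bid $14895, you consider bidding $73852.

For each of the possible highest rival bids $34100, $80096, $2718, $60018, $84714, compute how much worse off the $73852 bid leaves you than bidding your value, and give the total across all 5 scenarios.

The deviation costs you only when the competing bid falls strictly between $14895 and $73852; elsewhere both bids give the same outcome.
$34100: truthful payoff $0, deviation payoff −$19205 → loss $19205.
$80096: outcomes coincide → loss $0.
$2718: outcomes coincide → loss $0.
$60018: truthful payoff $0, deviation payoff −$45123 → loss $45123.
$84714: outcomes coincide → loss $0.
Total loss = $19205 + $45123 = $64328.
Truthful bidding weakly dominates here: raising your bid can only win items priced above your value, and lowering it can only forfeit items priced below.

$64328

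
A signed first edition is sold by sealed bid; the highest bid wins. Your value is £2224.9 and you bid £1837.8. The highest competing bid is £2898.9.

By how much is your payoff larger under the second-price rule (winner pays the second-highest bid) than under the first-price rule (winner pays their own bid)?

£0

Your bid £1837.8 is below £2898.9, so you lose under either rule.
Payoff is £0 in both cases; difference = £0.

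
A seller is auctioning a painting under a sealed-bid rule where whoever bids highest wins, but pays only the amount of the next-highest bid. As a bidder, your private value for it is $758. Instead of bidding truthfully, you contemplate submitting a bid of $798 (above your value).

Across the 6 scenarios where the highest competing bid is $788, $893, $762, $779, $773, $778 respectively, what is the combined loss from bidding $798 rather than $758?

$90

The deviation costs you only when the competing bid falls strictly between $758 and $798; elsewhere both bids give the same outcome.
$788: truthful payoff $0, deviation payoff −$30 → loss $30.
$893: outcomes coincide → loss $0.
$762: truthful payoff $0, deviation payoff −$4 → loss $4.
$779: truthful payoff $0, deviation payoff −$21 → loss $21.
$773: truthful payoff $0, deviation payoff −$15 → loss $15.
$778: truthful payoff $0, deviation payoff −$20 → loss $20.
Total loss = $30 + $4 + $21 + $15 + $20 = $90.
Truthful bidding weakly dominates here: raising your bid can only win items priced above your value, and lowering it can only forfeit items priced below.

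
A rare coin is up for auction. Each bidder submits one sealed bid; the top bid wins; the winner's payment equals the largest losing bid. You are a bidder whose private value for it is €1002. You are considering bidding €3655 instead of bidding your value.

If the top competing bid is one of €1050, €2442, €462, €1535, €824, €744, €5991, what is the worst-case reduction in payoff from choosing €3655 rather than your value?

€1440

€1050: truthful gives €0, deviation gives −€48 → loss €48.
€2442: truthful gives €0, deviation gives −€1440 → loss €1440.
€462: same outcome either way → loss €0.
€1535: truthful gives €0, deviation gives −€533 → loss €533.
€824: same outcome either way → loss €0.
€744: same outcome either way → loss €0.
€5991: same outcome either way → loss €0.
Maximum loss: €1440.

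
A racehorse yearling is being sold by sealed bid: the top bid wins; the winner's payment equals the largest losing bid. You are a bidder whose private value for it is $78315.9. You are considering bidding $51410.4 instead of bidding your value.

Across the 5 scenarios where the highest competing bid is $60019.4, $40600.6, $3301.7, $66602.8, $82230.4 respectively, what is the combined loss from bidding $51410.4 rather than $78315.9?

The deviation costs you only when the competing bid falls strictly between $51410.4 and $78315.9; elsewhere both bids give the same outcome.
$60019.4: truthful payoff $18296.5, deviation payoff $0 → loss $18296.5.
$40600.6: outcomes coincide → loss $0.
$3301.7: outcomes coincide → loss $0.
$66602.8: truthful payoff $11713.1, deviation payoff $0 → loss $11713.1.
$82230.4: outcomes coincide → loss $0.
Total loss = $18296.5 + $11713.1 = $30009.6.

$30009.6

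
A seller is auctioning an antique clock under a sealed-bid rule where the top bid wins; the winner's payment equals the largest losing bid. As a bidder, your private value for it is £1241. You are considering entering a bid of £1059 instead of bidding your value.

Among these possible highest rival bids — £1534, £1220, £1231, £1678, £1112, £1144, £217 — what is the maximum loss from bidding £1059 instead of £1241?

£1534: same outcome either way → loss £0.
£1220: truthful gives £21, deviation gives £0 → loss £21.
£1231: truthful gives £10, deviation gives £0 → loss £10.
£1678: same outcome either way → loss £0.
£1112: truthful gives £129, deviation gives £0 → loss £129.
£1144: truthful gives £97, deviation gives £0 → loss £97.
£217: same outcome either way → loss £0.
Maximum loss: £129.

£129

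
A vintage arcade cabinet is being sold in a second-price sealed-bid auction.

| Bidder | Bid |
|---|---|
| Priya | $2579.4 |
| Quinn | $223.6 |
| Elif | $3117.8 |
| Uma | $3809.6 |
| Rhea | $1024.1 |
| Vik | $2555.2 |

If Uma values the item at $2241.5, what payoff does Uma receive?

Highest bid: Uma at $3809.6, so Uma wins.
Second-highest bid: Elif at $3117.8 — that is the price the winner pays.
Uma's payoff = value − price = $2241.5 − $3117.8 = −$876.3.

−$876.3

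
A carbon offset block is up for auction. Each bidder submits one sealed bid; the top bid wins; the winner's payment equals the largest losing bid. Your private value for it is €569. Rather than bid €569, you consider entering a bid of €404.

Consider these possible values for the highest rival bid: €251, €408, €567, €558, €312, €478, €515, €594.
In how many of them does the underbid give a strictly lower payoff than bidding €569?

The deviation hurts exactly when the highest competing bid lies strictly between €404 and €569 — underbidding then forfeits a profitable win.
€251: below both → same outcome either way.
€408: inside the interval → strictly worse (loss €161).
€567: inside the interval → strictly worse (loss €2).
€558: inside the interval → strictly worse (loss €11).
€312: below both → same outcome either way.
€478: inside the interval → strictly worse (loss €91).
€515: inside the interval → strictly worse (loss €54).
€594: above both → same outcome either way.
Count: 5.

5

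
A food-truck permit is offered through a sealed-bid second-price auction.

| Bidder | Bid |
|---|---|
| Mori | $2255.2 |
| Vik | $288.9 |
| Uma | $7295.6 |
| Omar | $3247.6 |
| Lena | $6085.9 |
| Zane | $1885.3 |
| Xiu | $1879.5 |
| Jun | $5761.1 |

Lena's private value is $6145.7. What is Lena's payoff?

$0

Highest bid: Uma at $7295.6, so Uma wins.
Second-highest bid: Lena at $6085.9 — that is the price the winner pays.
Lena did not win, so Lena pays nothing and receives nothing: payoff $0.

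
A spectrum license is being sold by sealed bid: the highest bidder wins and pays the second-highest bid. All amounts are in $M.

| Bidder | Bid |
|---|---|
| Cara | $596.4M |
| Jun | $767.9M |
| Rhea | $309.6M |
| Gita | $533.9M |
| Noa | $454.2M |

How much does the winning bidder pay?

$596.4M

Highest bid: Jun at $767.9M, so Jun wins.
Second-highest bid: Cara at $596.4M — that is the price the winner pays.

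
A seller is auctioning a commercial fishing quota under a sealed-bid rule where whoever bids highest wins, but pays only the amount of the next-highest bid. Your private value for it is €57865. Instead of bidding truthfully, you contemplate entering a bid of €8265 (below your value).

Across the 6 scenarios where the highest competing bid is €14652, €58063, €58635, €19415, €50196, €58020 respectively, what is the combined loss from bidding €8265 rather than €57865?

The deviation costs you only when the competing bid falls strictly between €8265 and €57865; elsewhere both bids give the same outcome.
€14652: truthful payoff €43213, deviation payoff €0 → loss €43213.
€58063: outcomes coincide → loss €0.
€58635: outcomes coincide → loss €0.
€19415: truthful payoff €38450, deviation payoff €0 → loss €38450.
€50196: truthful payoff €7669, deviation payoff €0 → loss €7669.
€58020: outcomes coincide → loss €0.
Total loss = €43213 + €38450 + €7669 = €89332.

€89332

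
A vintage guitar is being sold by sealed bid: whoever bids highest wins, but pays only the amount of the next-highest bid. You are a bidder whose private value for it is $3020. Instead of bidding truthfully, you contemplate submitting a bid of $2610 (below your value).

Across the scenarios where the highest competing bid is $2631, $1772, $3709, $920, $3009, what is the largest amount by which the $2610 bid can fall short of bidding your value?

$389

$2631: truthful gives $389, deviation gives $0 → loss $389.
$1772: same outcome either way → loss $0.
$3709: same outcome either way → loss $0.
$920: same outcome either way → loss $0.
$3009: truthful gives $11, deviation gives $0 → loss $11.
Maximum loss: $389.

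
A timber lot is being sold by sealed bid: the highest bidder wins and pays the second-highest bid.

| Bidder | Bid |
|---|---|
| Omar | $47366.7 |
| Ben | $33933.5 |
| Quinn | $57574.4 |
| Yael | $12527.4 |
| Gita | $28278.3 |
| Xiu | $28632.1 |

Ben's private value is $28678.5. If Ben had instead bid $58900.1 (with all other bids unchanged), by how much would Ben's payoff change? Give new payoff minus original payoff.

The highest bid among the other bidders is $57574.4; Ben's bid doesn't change that.
Original bid $33933.5: Ben is not highest (top rival bid is $57574.4); payoff $0.
Alternative bid $58900.1: Ben is highest, pays the top rival bid $57574.4; payoff $28678.5 − $57574.4 = −$28895.9.
Change in payoff = −$28895.9 − ($0) = −$28895.9.

−$28895.9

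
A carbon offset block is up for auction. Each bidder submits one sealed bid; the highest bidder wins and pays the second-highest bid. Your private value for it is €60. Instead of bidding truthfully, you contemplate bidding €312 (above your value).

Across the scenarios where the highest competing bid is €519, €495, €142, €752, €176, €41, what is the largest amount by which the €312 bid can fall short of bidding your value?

€116

€519: same outcome either way → loss €0.
€495: same outcome either way → loss €0.
€142: truthful gives €0, deviation gives −€82 → loss €82.
€752: same outcome either way → loss €0.
€176: truthful gives €0, deviation gives −€116 → loss €116.
€41: same outcome either way → loss €0.
Maximum loss: €116.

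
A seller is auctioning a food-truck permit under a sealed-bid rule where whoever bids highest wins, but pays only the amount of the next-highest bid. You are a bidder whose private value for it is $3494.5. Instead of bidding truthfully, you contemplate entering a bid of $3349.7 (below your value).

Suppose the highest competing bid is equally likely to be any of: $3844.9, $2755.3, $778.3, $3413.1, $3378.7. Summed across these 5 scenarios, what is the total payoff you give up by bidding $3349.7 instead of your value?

$197.2

The deviation costs you only when the competing bid falls strictly between $3349.7 and $3494.5; elsewhere both bids give the same outcome.
$3844.9: outcomes coincide → loss $0.
$2755.3: outcomes coincide → loss $0.
$778.3: outcomes coincide → loss $0.
$3413.1: truthful payoff $81.4, deviation payoff $0 → loss $81.4.
$3378.7: truthful payoff $115.8, deviation payoff $0 → loss $115.8.
Total loss = $81.4 + $115.8 = $197.2.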